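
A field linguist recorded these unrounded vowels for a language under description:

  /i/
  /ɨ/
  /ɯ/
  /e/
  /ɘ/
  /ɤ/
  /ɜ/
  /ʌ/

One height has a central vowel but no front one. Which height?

Front: /i/ (high), /e/ (high-mid).
Central: /ɨ/ (high), /ɘ/ (high-mid), /ɜ/ (low-mid).
Back: /ɯ/ (high), /ɤ/ (high-mid), /ʌ/ (low-mid).
Every height has a front member except low-mid, where /ɛ/ would be expected.

low-mid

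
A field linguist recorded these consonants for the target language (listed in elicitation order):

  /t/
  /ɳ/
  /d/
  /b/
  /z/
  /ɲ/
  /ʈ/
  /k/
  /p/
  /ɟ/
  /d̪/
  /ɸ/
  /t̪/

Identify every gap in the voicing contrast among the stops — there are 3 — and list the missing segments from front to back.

/ɖ/, /c/, /ɡ/

place of articulation  voiceless  voiced  
bilabial          p         b       
dental            t̪        d̪      
alveolar          t         d       
retroflex         ʈ         —       
palatal           —         ɟ       
velar             k         —       
Gaps, from front to back: retroflex lacks voiced (/ɖ/); palatal lacks voiceless (/c/); velar lacks voiced (/ɡ/).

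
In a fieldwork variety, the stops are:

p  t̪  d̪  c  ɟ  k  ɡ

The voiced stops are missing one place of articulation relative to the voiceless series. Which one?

bilabial: voiceless /p/, voiced —.
dental: voiceless /t̪/, voiced /d̪/.
palatal: voiceless /c/, voiced /ɟ/.
velar: voiceless /k/, voiced /ɡ/.
Every place of articulation has a voiced member except bilabial, where /b/ would be expected.

bilabial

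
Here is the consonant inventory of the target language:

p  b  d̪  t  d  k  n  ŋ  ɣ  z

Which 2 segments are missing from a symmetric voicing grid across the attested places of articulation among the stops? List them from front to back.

Voiceless: /p/ (bilabial), /t/ (alveolar), /k/ (velar).
Voiced: /b/ (bilabial), /d̪/ (dental), /d/ (alveolar).
Gaps, from front to back: dental lacks voiceless (/t̪/); velar lacks voiced (/ɡ/).

/t̪/, /ɡ/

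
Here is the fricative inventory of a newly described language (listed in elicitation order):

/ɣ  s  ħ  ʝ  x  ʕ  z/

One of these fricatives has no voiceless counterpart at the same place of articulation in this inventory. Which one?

Alveolar: /s/ ~ /z/
Velar: /x/ ~ /ɣ/
Pharyngeal: /ħ/ ~ /ʕ/
Palatal: only /ʝ/ (voiced); no voiceless partner.
So /ʝ/ is the unpaired segment.

/ʝ/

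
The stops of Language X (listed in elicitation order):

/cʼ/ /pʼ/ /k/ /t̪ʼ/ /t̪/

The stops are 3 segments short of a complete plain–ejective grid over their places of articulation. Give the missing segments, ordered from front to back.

Plain: /t̪/ (dental), /k/ (velar).
Ejective: /pʼ/ (bilabial), /t̪ʼ/ (dental), /cʼ/ (palatal).
Gaps, from front to back: bilabial lacks plain (/p/); palatal lacks plain (/c/); velar lacks ejective (/kʼ/).

/p/, /c/, /kʼ/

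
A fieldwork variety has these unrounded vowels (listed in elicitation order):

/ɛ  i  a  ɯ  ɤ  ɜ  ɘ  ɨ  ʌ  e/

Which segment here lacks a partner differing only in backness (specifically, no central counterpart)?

/a/

High: /i/ ~ /ɨ/ ~ /ɯ/
High-mid: /e/ ~ /ɘ/ ~ /ɤ/
Low-mid: /ɛ/ ~ /ɜ/ ~ /ʌ/
Low: only /a/ (front); no central partner.
So /a/ is the unpaired segment.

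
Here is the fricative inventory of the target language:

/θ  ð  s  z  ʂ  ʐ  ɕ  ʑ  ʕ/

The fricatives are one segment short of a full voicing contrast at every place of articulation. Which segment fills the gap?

dental: voiceless /θ/, voiced /ð/.
alveolar: voiceless /s/, voiced /z/.
retroflex: voiceless /ʂ/, voiced /ʐ/.
alveolo-palatal: voiceless /ɕ/, voiced /ʑ/.
pharyngeal: voiceless —, voiced /ʕ/.
The pharyngeal row has no voiceless member, so the gap is the voiceless pharyngeal fricative /ħ/.

/ħ/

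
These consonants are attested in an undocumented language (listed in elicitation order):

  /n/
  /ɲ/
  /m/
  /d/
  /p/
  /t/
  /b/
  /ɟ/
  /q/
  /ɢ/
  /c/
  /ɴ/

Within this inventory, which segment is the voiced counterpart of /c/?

/ɟ/

/c/ is a voiceless palatal stop.
The voiced counterpart is a voiced palatal stop — in this inventory, /ɟ/.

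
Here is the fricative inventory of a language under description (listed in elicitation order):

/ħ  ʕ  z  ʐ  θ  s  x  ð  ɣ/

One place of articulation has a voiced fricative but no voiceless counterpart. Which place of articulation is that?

place of articulation  voiceless  voiced  
dental            θ         ð       
alveolar          s         z       
retroflex         —         ʐ       
velar             x         ɣ       
pharyngeal        ħ         ʕ       
Every place of articulation has a voiceless member except retroflex, where /ʂ/ would be expected.

retroflex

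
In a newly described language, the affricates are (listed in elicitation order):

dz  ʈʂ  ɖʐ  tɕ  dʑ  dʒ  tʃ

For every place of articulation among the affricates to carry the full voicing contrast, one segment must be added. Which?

/ts/

alveolar: voiceless —, voiced /dz/.
postalveolar: voiceless /tʃ/, voiced /dʒ/.
retroflex: voiceless /ʈʂ/, voiced /ɖʐ/.
alveolo-palatal: voiceless /tɕ/, voiced /dʑ/.
The alveolar row has no voiceless member, so the gap is the voiceless alveolar affricate /ts/.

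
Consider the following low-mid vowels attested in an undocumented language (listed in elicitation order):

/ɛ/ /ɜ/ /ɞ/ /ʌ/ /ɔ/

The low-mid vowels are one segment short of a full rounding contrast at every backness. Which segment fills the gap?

Unrounded: /ɛ/ (front), /ɜ/ (central), /ʌ/ (back).
Rounded: /ɞ/ (central), /ɔ/ (back).
The front row has no rounded member, so the gap is the front rounded vowel /œ/.

/œ/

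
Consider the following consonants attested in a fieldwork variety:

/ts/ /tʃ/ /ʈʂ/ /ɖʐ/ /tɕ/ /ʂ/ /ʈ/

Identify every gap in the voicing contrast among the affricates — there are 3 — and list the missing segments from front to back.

/dz/, /dʒ/, /dʑ/

Voiceless: /ts/ (alveolar), /tʃ/ (postalveolar), /ʈʂ/ (retroflex), /tɕ/ (alveolo-palatal).
Voiced: /ɖʐ/ (retroflex).
Gaps, from front to back: alveolar lacks voiced (/dz/); postalveolar lacks voiced (/dʒ/); alveolo-palatal lacks voiced (/dʑ/).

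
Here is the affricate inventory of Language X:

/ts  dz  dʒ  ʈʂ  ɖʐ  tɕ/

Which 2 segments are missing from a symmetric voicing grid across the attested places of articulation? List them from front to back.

place of articulation  voiceless  voiced  
alveolar          ts        dz      
postalveolar      —         dʒ      
retroflex         ʈʂ        ɖʐ      
alveolo-palatal   tɕ        —       
Gaps, from front to back: postalveolar lacks voiceless (/tʃ/); alveolo-palatal lacks voiced (/dʑ/).

/tʃ/, /dʑ/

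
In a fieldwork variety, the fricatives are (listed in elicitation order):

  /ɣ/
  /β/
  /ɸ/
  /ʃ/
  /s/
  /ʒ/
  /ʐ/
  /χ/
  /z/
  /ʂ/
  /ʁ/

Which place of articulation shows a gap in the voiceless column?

bilabial: voiceless /ɸ/, voiced /β/.
alveolar: voiceless /s/, voiced /z/.
postalveolar: voiceless /ʃ/, voiced /ʒ/.
retroflex: voiceless /ʂ/, voiced /ʐ/.
velar: voiceless —, voiced /ɣ/.
uvular: voiceless /χ/, voiced /ʁ/.
Every place of articulation has a voiceless member except velar, where /x/ would be expected.

velar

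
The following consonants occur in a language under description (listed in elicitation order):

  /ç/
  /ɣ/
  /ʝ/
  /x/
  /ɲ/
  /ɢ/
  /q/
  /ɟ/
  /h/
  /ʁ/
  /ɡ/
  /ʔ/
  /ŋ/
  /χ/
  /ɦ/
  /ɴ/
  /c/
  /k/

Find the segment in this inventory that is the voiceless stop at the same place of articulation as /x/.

/x/ is a voiceless velar fricative.
The voiceless stop at the same place is a voiceless velar stop — in this inventory, /k/.

/k/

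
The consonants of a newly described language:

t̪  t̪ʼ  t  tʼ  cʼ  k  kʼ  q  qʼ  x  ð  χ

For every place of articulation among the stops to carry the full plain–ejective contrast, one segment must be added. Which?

/c/

Plain: /t̪/ (dental), /t/ (alveolar), /k/ (velar), /q/ (uvular).
Ejective: /t̪ʼ/ (dental), /tʼ/ (alveolar), /cʼ/ (palatal), /kʼ/ (velar), /qʼ/ (uvular).
The palatal row has no plain member, so the gap is the plain palatal stop /c/.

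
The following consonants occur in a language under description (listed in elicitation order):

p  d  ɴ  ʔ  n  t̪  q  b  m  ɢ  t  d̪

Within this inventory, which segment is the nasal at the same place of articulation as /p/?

/p/ is a voiceless bilabial stop.
The nasal at the same place is a bilabial nasal — in this inventory, /m/.

/m/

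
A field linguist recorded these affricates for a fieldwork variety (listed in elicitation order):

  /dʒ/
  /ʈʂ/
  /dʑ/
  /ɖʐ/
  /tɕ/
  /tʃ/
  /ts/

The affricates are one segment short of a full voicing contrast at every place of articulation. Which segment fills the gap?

/dz/

place of articulation  voiceless  voiced  
alveolar          ts        —       
postalveolar      tʃ        dʒ      
retroflex         ʈʂ        ɖʐ      
alveolo-palatal   tɕ        dʑ      
The alveolar row has no voiced member, so the gap is the voiced alveolar affricate /dz/.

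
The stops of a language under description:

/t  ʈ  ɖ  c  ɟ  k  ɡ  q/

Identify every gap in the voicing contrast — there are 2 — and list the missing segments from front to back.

/d/, /ɢ/

place of articulation  voiceless  voiced  
alveolar          t         —       
retroflex         ʈ         ɖ       
palatal           c         ɟ       
velar             k         ɡ       
uvular            q         —       
Gaps, from front to back: alveolar lacks voiced (/d/); uvular lacks voiced (/ɢ/).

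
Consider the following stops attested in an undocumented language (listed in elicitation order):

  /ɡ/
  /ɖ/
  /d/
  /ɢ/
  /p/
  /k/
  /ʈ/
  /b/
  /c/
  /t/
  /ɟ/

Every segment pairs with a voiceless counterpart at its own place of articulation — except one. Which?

/ɢ/

Bilabial: /p/ ~ /b/
Alveolar: /t/ ~ /d/
Retroflex: /ʈ/ ~ /ɖ/
Palatal: /c/ ~ /ɟ/
Velar: /k/ ~ /ɡ/
Uvular: only /ɢ/ (voiced); no voiceless partner.
So /ɢ/ is the unpaired segment.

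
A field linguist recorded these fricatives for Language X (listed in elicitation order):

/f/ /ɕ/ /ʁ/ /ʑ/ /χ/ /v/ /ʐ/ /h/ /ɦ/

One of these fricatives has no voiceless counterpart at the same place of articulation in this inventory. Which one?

Labiodental: /f/ ~ /v/
Alveolo-palatal: /ɕ/ ~ /ʑ/
Uvular: /χ/ ~ /ʁ/
Glottal: /h/ ~ /ɦ/
Retroflex: only /ʐ/ (voiced); no voiceless partner.
So /ʐ/ is the unpaired segment.

/ʐ/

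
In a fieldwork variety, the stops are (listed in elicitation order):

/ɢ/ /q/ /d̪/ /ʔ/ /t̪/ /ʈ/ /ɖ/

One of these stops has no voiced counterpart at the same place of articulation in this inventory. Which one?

Dental: /t̪/ ~ /d̪/
Retroflex: /ʈ/ ~ /ɖ/
Uvular: /q/ ~ /ɢ/
Glottal: only /ʔ/ (voiceless); no voiced partner.
So /ʔ/ is the unpaired segment.

/ʔ/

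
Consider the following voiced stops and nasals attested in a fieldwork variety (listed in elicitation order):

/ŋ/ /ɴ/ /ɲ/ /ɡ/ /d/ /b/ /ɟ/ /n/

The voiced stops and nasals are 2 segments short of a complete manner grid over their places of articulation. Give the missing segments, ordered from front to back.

place of articulation  oral stop  nasal   
bilabial          b         —       
alveolar          d         n       
palatal           ɟ         ɲ       
velar             ɡ         ŋ       
uvular            —         ɴ       
Gaps, from front to back: bilabial lacks nasal (/m/); uvular lacks oral stop (/ɢ/).

/m/, /ɢ/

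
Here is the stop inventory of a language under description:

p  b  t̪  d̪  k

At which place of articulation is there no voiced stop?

place of articulation  voiceless  voiced  
bilabial          p         b       
dental            t̪        d̪      
velar             k         —       
Every place of articulation has a voiced member except velar, where /ɡ/ would be expected.

velar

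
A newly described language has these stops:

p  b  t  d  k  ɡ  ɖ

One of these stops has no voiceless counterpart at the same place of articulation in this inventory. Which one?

Bilabial: /p/ ~ /b/
Alveolar: /t/ ~ /d/
Velar: /k/ ~ /ɡ/
Retroflex: only /ɖ/ (voiced); no voiceless partner.
So /ɖ/ is the unpaired segment.

/ɖ/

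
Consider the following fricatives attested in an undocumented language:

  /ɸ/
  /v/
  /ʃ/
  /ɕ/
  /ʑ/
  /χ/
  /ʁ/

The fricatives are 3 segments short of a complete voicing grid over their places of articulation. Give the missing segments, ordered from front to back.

Voiceless: /ɸ/ (bilabial), /ʃ/ (postalveolar), /ɕ/ (alveolo-palatal), /χ/ (uvular).
Voiced: /v/ (labiodental), /ʑ/ (alveolo-palatal), /ʁ/ (uvular).
Gaps, from front to back: bilabial lacks voiced (/β/); labiodental lacks voiceless (/f/); postalveolar lacks voiced (/ʒ/).

/β/, /f/, /ʒ/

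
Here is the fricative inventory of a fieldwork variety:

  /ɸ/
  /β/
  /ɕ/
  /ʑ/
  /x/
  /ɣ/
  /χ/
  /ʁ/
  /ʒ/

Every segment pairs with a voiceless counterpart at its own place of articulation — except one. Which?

Bilabial: /ɸ/ ~ /β/
Alveolo-palatal: /ɕ/ ~ /ʑ/
Velar: /x/ ~ /ɣ/
Uvular: /χ/ ~ /ʁ/
Postalveolar: only /ʒ/ (voiced); no voiceless partner.
So /ʒ/ is the unpaired segment.

/ʒ/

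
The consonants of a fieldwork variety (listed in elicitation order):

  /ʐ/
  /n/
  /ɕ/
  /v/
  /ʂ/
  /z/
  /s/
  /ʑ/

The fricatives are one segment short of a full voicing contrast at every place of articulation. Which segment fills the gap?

place of articulation  voiceless  voiced  
labiodental       —         v       
alveolar          s         z       
retroflex         ʂ         ʐ       
alveolo-palatal   ɕ         ʑ       
The labiodental row has no voiceless member, so the gap is the voiceless labiodental fricative /f/.

/f/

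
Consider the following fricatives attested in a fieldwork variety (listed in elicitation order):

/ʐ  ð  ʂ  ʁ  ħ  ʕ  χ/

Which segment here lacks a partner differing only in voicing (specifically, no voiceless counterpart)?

Retroflex: /ʂ/ ~ /ʐ/
Uvular: /χ/ ~ /ʁ/
Pharyngeal: /ħ/ ~ /ʕ/
Dental: only /ð/ (voiced); no voiceless partner.
So /ð/ is the unpaired segment.

/ð/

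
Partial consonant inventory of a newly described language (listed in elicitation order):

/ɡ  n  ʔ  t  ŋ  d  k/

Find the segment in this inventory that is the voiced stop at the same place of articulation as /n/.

/d/

/n/ is an alveolar nasal.
The voiced stop at the same place is a voiced alveolar stop — in this inventory, /d/.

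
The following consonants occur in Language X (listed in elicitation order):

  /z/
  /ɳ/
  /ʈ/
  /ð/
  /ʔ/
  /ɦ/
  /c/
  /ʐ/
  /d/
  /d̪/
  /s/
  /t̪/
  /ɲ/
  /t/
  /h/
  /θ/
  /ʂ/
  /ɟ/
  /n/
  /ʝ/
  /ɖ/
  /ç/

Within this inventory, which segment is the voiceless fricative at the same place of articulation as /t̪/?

/t̪/ is a voiceless dental stop.
The voiceless fricative at the same place is a voiceless dental fricative — in this inventory, /θ/.

/θ/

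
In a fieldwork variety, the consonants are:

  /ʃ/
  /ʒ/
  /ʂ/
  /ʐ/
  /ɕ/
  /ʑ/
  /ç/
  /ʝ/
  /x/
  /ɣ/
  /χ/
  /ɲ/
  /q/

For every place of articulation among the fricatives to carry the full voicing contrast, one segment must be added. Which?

/ʁ/

place of articulation  voiceless  voiced  
postalveolar      ʃ         ʒ       
retroflex         ʂ         ʐ       
alveolo-palatal   ɕ         ʑ       
palatal           ç         ʝ       
velar             x         ɣ       
uvular            χ         —       
The uvular row has no voiced member, so the gap is the voiced uvular fricative /ʁ/.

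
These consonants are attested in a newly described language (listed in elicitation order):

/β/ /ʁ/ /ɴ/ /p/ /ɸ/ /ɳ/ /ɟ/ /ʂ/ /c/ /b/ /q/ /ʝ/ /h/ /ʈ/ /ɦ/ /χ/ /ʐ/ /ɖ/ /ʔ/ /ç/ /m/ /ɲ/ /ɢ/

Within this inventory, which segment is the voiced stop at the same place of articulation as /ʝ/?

/ʝ/ is a voiced palatal fricative.
The voiced stop at the same place is a voiced palatal stop — in this inventory, /ɟ/.

/ɟ/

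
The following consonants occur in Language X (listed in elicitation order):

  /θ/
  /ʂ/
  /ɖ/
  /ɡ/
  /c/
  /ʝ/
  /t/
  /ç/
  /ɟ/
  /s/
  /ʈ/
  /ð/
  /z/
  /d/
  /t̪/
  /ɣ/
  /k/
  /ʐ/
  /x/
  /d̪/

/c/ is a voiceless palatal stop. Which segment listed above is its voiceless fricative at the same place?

/ç/

The voiceless fricative at the same place is a voiceless palatal fricative — in this inventory, /ç/.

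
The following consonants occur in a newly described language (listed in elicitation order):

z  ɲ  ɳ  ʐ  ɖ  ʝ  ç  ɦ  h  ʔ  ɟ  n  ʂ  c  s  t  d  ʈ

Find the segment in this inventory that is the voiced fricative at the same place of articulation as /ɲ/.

/ʝ/

/ɲ/ is a palatal nasal.
The voiced fricative at the same place is a voiced palatal fricative — in this inventory, /ʝ/.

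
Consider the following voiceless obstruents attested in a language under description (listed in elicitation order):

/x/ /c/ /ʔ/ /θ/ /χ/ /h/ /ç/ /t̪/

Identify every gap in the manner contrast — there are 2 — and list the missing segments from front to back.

/k/, /q/

Stop: /t̪/ (dental), /c/ (palatal), /ʔ/ (glottal).
Fricative: /θ/ (dental), /ç/ (palatal), /x/ (velar), /χ/ (uvular), /h/ (glottal).
Gaps, from front to back: velar lacks stop (/k/); uvular lacks stop (/q/).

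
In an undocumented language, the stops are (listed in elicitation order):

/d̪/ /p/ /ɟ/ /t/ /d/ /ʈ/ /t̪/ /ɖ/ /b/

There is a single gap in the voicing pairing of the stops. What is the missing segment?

/c/

Voiceless: /p/ (bilabial), /t̪/ (dental), /t/ (alveolar), /ʈ/ (retroflex).
Voiced: /b/ (bilabial), /d̪/ (dental), /d/ (alveolar), /ɖ/ (retroflex), /ɟ/ (palatal).
The palatal row has no voiceless member, so the gap is the voiceless palatal stop /c/.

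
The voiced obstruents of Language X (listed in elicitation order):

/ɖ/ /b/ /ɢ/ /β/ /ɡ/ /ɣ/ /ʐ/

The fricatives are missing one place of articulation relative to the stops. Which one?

Stop: /b/ (bilabial), /ɖ/ (retroflex), /ɡ/ (velar), /ɢ/ (uvular).
Fricative: /β/ (bilabial), /ʐ/ (retroflex), /ɣ/ (velar).
Every place of articulation has a fricative member except uvular, where /ʁ/ would be expected.

uvular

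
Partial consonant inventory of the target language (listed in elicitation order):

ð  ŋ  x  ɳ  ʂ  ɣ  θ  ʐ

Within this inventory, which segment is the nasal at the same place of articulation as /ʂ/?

/ʂ/ is a voiceless retroflex fricative.
The nasal at the same place is a retroflex nasal — in this inventory, /ɳ/.

/ɳ/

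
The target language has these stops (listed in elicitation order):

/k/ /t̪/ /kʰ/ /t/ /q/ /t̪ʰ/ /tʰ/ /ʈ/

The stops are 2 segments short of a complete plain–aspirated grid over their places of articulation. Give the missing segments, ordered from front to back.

Plain: /t̪/ (dental), /t/ (alveolar), /ʈ/ (retroflex), /k/ (velar), /q/ (uvular).
Aspirated: /t̪ʰ/ (dental), /tʰ/ (alveolar), /kʰ/ (velar).
Gaps, from front to back: retroflex lacks aspirated (/ʈʰ/); uvular lacks aspirated (/qʰ/).

/ʈʰ/, /qʰ/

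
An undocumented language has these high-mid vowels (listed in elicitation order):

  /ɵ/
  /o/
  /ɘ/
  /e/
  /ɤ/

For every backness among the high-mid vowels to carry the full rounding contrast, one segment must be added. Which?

front: unrounded /e/, rounded —.
central: unrounded /ɘ/, rounded /ɵ/.
back: unrounded /ɤ/, rounded /o/.
The front row has no rounded member, so the gap is the front rounded vowel /ø/.

/ø/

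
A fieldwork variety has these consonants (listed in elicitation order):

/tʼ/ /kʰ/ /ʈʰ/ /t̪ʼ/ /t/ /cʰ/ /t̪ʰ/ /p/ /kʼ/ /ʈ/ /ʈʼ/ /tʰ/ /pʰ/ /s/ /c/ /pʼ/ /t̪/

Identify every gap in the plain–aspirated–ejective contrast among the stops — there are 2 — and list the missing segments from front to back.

/cʼ/, /k/

Plain: /p/ (bilabial), /t̪/ (dental), /t/ (alveolar), /ʈ/ (retroflex), /c/ (palatal).
Aspirated: /pʰ/ (bilabial), /t̪ʰ/ (dental), /tʰ/ (alveolar), /ʈʰ/ (retroflex), /cʰ/ (palatal), /kʰ/ (velar).
Ejective: /pʼ/ (bilabial), /t̪ʼ/ (dental), /tʼ/ (alveolar), /ʈʼ/ (retroflex), /kʼ/ (velar).
Gaps, from front to back: palatal lacks ejective (/cʼ/); velar lacks plain (/k/).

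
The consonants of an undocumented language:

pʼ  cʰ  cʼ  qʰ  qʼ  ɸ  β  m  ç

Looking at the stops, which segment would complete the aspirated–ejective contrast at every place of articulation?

/pʰ/

place of articulation  aspirated  ejective
bilabial          —         pʼ      
palatal           cʰ        cʼ      
uvular            qʰ        qʼ      
The bilabial row has no aspirated member, so the gap is the aspirated bilabial stop /pʰ/.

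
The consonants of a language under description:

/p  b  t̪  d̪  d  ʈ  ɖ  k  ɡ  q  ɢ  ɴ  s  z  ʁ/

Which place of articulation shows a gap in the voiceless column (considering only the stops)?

alveolar

bilabial: voiceless /p/, voiced /b/.
dental: voiceless /t̪/, voiced /d̪/.
alveolar: voiceless —, voiced /d/.
retroflex: voiceless /ʈ/, voiced /ɖ/.
velar: voiceless /k/, voiced /ɡ/.
uvular: voiceless /q/, voiced /ɢ/.
Every place of articulation has a voiceless member except alveolar, where /t/ would be expected.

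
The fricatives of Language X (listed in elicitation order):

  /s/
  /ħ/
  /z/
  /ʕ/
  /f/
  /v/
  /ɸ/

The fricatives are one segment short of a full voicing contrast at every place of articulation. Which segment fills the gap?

bilabial: voiceless /ɸ/, voiced —.
labiodental: voiceless /f/, voiced /v/.
alveolar: voiceless /s/, voiced /z/.
pharyngeal: voiceless /ħ/, voiced /ʕ/.
The bilabial row has no voiced member, so the gap is the voiced bilabial fricative /β/.

/β/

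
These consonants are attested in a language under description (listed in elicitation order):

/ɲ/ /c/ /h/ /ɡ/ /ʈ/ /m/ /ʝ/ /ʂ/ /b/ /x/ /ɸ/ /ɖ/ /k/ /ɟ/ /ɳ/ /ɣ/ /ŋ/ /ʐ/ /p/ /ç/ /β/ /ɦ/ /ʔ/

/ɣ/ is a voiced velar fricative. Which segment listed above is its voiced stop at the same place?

The voiced stop at the same place is a voiced velar stop — in this inventory, /ɡ/.

/ɡ/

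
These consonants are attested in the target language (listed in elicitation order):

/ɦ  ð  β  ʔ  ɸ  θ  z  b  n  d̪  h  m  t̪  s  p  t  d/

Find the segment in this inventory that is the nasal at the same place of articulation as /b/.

/b/ is a voiced bilabial stop.
The nasal at the same place is a bilabial nasal — in this inventory, /m/.

/m/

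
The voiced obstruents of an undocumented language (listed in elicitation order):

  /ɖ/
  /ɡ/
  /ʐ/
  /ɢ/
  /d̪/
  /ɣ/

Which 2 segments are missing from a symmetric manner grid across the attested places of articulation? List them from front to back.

/ð/, /ʁ/

dental: stop /d̪/, fricative —.
retroflex: stop /ɖ/, fricative /ʐ/.
velar: stop /ɡ/, fricative /ɣ/.
uvular: stop /ɢ/, fricative —.
Gaps, from front to back: dental lacks fricative (/ð/); uvular lacks fricative (/ʁ/).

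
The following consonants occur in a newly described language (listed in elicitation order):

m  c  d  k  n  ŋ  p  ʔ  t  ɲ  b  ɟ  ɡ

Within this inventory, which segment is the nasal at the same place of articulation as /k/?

/k/ is a voiceless velar stop.
The nasal at the same place is a velar nasal — in this inventory, /ŋ/.

/ŋ/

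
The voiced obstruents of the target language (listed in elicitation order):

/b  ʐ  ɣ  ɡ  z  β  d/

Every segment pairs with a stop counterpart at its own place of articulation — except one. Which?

Bilabial: /b/ ~ /β/
Alveolar: /d/ ~ /z/
Velar: /ɡ/ ~ /ɣ/
Retroflex: only /ʐ/ (fricative); no stop partner.
So /ʐ/ is the unpaired segment.

/ʐ/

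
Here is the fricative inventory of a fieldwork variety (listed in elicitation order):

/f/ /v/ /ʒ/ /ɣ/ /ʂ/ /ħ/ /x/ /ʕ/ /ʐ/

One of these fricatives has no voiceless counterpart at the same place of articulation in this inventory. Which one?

/ʒ/

Labiodental: /f/ ~ /v/
Retroflex: /ʂ/ ~ /ʐ/
Velar: /x/ ~ /ɣ/
Pharyngeal: /ħ/ ~ /ʕ/
Postalveolar: only /ʒ/ (voiced); no voiceless partner.
So /ʒ/ is the unpaired segment.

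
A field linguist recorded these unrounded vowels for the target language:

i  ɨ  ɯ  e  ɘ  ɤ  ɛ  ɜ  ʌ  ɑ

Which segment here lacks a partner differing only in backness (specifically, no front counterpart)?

/ɑ/

High: /i/ ~ /ɨ/ ~ /ɯ/
High-mid: /e/ ~ /ɘ/ ~ /ɤ/
Low-mid: /ɛ/ ~ /ɜ/ ~ /ʌ/
Low: only /ɑ/ (back); no front partner.
So /ɑ/ is the unpaired segment.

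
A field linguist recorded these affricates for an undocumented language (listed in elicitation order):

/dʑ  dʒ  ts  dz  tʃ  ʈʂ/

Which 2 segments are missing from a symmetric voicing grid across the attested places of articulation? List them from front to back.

place of articulation  voiceless  voiced  
alveolar          ts        dz      
postalveolar      tʃ        dʒ      
retroflex         ʈʂ        —       
alveolo-palatal   —         dʑ      
Gaps, from front to back: retroflex lacks voiced (/ɖʐ/); alveolo-palatal lacks voiceless (/tɕ/).

/ɖʐ/, /tɕ/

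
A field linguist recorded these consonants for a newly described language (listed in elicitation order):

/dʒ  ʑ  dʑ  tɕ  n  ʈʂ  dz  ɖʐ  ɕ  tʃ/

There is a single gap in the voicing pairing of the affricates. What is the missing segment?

Voiceless: /tʃ/ (postalveolar), /ʈʂ/ (retroflex), /tɕ/ (alveolo-palatal).
Voiced: /dz/ (alveolar), /dʒ/ (postalveolar), /ɖʐ/ (retroflex), /dʑ/ (alveolo-palatal).
The alveolar row has no voiceless member, so the gap is the voiceless alveolar affricate /ts/.

/ts/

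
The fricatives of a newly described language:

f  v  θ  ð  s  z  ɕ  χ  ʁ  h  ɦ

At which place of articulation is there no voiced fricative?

place of articulation  voiceless  voiced  
labiodental       f         v       
dental            θ         ð       
alveolar          s         z       
alveolo-palatal   ɕ         —       
uvular            χ         ʁ       
glottal           h         ɦ       
Every place of articulation has a voiced member except alveolo-palatal, where /ʑ/ would be expected.

alveolo-palatal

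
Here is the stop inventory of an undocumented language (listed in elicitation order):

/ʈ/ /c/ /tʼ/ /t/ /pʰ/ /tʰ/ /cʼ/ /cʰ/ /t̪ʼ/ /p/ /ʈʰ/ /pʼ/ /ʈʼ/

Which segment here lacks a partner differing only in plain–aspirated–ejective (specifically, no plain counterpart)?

/t̪ʼ/

Bilabial: /p/ ~ /pʰ/ ~ /pʼ/
Alveolar: /t/ ~ /tʰ/ ~ /tʼ/
Retroflex: /ʈ/ ~ /ʈʰ/ ~ /ʈʼ/
Palatal: /c/ ~ /cʰ/ ~ /cʼ/
Dental: only /t̪ʼ/ (ejective); no plain partner.
So /t̪ʼ/ is the unpaired segment.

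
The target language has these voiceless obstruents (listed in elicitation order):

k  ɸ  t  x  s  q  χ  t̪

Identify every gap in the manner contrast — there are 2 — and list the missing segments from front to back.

bilabial: stop —, fricative /ɸ/.
dental: stop /t̪/, fricative —.
alveolar: stop /t/, fricative /s/.
velar: stop /k/, fricative /x/.
uvular: stop /q/, fricative /χ/.
Gaps, from front to back: bilabial lacks stop (/p/); dental lacks fricative (/θ/).

/p/, /θ/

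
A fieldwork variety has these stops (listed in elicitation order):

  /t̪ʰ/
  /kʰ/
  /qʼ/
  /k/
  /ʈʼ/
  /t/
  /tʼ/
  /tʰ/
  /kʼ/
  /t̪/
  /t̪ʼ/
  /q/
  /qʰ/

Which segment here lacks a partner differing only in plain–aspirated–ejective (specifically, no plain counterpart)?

Dental: /t̪/ ~ /t̪ʰ/ ~ /t̪ʼ/
Alveolar: /t/ ~ /tʰ/ ~ /tʼ/
Velar: /k/ ~ /kʰ/ ~ /kʼ/
Uvular: /q/ ~ /qʰ/ ~ /qʼ/
Retroflex: only /ʈʼ/ (ejective); no plain partner.
So /ʈʼ/ is the unpaired segment.

/ʈʼ/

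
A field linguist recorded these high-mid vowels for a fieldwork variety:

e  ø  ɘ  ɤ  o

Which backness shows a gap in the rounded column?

backness          unrounded  rounded 
front             e         ø       
central           ɘ         —       
back              ɤ         o       
Every backness has a rounded member except central, where /ɵ/ would be expected.

central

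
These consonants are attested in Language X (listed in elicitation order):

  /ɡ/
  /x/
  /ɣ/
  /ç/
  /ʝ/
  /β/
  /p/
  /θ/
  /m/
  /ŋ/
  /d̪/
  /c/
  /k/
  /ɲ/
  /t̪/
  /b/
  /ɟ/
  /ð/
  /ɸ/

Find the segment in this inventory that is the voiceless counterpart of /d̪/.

/t̪/

/d̪/ is a voiced dental stop.
The voiceless counterpart is a voiceless dental stop — in this inventory, /t̪/.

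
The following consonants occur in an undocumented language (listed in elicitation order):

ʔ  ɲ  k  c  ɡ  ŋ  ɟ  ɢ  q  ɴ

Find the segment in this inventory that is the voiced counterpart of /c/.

/ɟ/

/c/ is a voiceless palatal stop.
The voiced counterpart is a voiced palatal stop — in this inventory, /ɟ/.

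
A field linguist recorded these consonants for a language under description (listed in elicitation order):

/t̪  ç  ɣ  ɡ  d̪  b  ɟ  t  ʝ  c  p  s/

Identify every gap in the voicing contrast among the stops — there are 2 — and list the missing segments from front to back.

/d/, /k/

Voiceless: /p/ (bilabial), /t̪/ (dental), /t/ (alveolar), /c/ (palatal).
Voiced: /b/ (bilabial), /d̪/ (dental), /ɟ/ (palatal), /ɡ/ (velar).
Gaps, from front to back: alveolar lacks voiced (/d/); velar lacks voiceless (/k/).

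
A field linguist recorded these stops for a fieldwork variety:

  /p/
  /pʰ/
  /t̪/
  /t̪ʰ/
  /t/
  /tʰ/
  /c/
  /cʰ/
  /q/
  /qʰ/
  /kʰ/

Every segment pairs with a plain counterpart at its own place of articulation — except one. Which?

/kʰ/

Bilabial: /p/ ~ /pʰ/
Dental: /t̪/ ~ /t̪ʰ/
Alveolar: /t/ ~ /tʰ/
Palatal: /c/ ~ /cʰ/
Uvular: /q/ ~ /qʰ/
Velar: only /kʰ/ (aspirated); no plain partner.
So /kʰ/ is the unpaired segment.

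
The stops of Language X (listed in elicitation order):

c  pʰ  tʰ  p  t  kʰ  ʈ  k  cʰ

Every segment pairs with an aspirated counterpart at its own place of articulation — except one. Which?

/ʈ/

Bilabial: /p/ ~ /pʰ/
Alveolar: /t/ ~ /tʰ/
Palatal: /c/ ~ /cʰ/
Velar: /k/ ~ /kʰ/
Retroflex: only /ʈ/ (plain); no aspirated partner.
So /ʈ/ is the unpaired segment.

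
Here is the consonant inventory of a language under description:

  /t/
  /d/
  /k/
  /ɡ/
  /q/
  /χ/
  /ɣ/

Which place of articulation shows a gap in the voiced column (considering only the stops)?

uvular

place of articulation  voiceless  voiced  
alveolar          t         d       
velar             k         ɡ       
uvular            q         —       
Every place of articulation has a voiced member except uvular, where /ɢ/ would be expected.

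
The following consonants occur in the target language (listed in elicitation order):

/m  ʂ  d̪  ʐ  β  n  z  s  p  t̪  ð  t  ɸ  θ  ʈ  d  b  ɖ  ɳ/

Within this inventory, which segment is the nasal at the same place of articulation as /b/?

/b/ is a voiced bilabial stop.
The nasal at the same place is a bilabial nasal — in this inventory, /m/.

/m/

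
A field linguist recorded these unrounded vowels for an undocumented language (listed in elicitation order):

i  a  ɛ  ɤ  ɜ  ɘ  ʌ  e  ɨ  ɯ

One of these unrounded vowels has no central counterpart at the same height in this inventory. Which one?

/a/

High: /i/ ~ /ɨ/ ~ /ɯ/
High-mid: /e/ ~ /ɘ/ ~ /ɤ/
Low-mid: /ɛ/ ~ /ɜ/ ~ /ʌ/
Low: only /a/ (front); no central partner.
So /a/ is the unpaired segment.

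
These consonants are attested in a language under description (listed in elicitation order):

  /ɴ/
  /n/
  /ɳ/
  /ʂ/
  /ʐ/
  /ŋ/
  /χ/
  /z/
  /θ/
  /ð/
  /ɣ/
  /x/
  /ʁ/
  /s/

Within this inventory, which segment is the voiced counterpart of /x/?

/ɣ/

/x/ is a voiceless velar fricative.
The voiced counterpart is a voiced velar fricative — in this inventory, /ɣ/.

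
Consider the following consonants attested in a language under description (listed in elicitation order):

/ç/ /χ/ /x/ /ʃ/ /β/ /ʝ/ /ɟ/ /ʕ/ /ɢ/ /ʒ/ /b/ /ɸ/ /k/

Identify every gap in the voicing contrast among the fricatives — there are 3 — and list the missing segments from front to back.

bilabial: voiceless /ɸ/, voiced /β/.
postalveolar: voiceless /ʃ/, voiced /ʒ/.
palatal: voiceless /ç/, voiced /ʝ/.
velar: voiceless /x/, voiced —.
uvular: voiceless /χ/, voiced —.
pharyngeal: voiceless —, voiced /ʕ/.
Gaps, from front to back: velar lacks voiced (/ɣ/); uvular lacks voiced (/ʁ/); pharyngeal lacks voiceless (/ħ/).

/ɣ/, /ʁ/, /ħ/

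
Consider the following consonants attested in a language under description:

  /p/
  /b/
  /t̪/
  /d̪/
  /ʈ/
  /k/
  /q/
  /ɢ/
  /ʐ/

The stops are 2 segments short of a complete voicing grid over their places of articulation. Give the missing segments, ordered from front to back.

Voiceless: /p/ (bilabial), /t̪/ (dental), /ʈ/ (retroflex), /k/ (velar), /q/ (uvular).
Voiced: /b/ (bilabial), /d̪/ (dental), /ɢ/ (uvular).
Gaps, from front to back: retroflex lacks voiced (/ɖ/); velar lacks voiced (/ɡ/).

/ɖ/, /ɡ/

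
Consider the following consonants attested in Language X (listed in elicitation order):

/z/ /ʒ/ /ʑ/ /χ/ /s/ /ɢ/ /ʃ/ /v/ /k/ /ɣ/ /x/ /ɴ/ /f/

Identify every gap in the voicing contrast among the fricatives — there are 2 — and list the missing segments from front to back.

Voiceless: /f/ (labiodental), /s/ (alveolar), /ʃ/ (postalveolar), /x/ (velar), /χ/ (uvular).
Voiced: /v/ (labiodental), /z/ (alveolar), /ʒ/ (postalveolar), /ʑ/ (alveolo-palatal), /ɣ/ (velar).
Gaps, from front to back: alveolo-palatal lacks voiceless (/ɕ/); uvular lacks voiced (/ʁ/).

/ɕ/, /ʁ/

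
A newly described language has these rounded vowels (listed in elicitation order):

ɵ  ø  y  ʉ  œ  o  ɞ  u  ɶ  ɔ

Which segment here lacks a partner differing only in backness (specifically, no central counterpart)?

High: /y/ ~ /ʉ/ ~ /u/
High-mid: /ø/ ~ /ɵ/ ~ /o/
Low-mid: /œ/ ~ /ɞ/ ~ /ɔ/
Low: only /ɶ/ (front); no central partner.
So /ɶ/ is the unpaired segment.

/ɶ/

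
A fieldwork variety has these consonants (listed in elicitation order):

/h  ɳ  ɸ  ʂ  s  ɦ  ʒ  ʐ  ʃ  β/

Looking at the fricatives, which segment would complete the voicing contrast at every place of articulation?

Voiceless: /ɸ/ (bilabial), /s/ (alveolar), /ʃ/ (postalveolar), /ʂ/ (retroflex), /h/ (glottal).
Voiced: /β/ (bilabial), /ʒ/ (postalveolar), /ʐ/ (retroflex), /ɦ/ (glottal).
The alveolar row has no voiced member, so the gap is the voiced alveolar fricative /z/.

/z/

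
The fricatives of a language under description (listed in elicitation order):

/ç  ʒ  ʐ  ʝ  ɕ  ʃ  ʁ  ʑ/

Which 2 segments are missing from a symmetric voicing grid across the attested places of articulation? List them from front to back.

place of articulation  voiceless  voiced  
postalveolar      ʃ         ʒ       
retroflex         —         ʐ       
alveolo-palatal   ɕ         ʑ       
palatal           ç         ʝ       
uvular            —         ʁ       
Gaps, from front to back: retroflex lacks voiceless (/ʂ/); uvular lacks voiceless (/χ/).

/ʂ/, /χ/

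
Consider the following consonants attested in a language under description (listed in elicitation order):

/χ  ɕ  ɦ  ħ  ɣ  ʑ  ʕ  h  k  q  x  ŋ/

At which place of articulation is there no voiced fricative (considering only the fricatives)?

uvular

alveolo-palatal: voiceless /ɕ/, voiced /ʑ/.
velar: voiceless /x/, voiced /ɣ/.
uvular: voiceless /χ/, voiced —.
pharyngeal: voiceless /ħ/, voiced /ʕ/.
glottal: voiceless /h/, voiced /ɦ/.
Every place of articulation has a voiced member except uvular, where /ʁ/ would be expected.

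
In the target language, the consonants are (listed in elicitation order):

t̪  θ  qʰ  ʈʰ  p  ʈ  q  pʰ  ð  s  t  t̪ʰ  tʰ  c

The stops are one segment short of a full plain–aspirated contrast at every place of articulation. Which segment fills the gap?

bilabial: plain /p/, aspirated /pʰ/.
dental: plain /t̪/, aspirated /t̪ʰ/.
alveolar: plain /t/, aspirated /tʰ/.
retroflex: plain /ʈ/, aspirated /ʈʰ/.
palatal: plain /c/, aspirated —.
uvular: plain /q/, aspirated /qʰ/.
The palatal row has no aspirated member, so the gap is the aspirated palatal stop /cʰ/.

/cʰ/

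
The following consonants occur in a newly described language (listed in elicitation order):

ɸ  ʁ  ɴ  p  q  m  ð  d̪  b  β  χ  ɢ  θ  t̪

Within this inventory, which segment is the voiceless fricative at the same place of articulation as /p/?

/p/ is a voiceless bilabial stop.
The voiceless fricative at the same place is a voiceless bilabial fricative — in this inventory, /ɸ/.

/ɸ/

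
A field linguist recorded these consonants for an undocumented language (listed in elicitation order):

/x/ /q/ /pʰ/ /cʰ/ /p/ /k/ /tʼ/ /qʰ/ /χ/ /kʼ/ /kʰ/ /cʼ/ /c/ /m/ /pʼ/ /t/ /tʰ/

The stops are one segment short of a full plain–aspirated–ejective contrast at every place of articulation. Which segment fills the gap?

/qʼ/

place of articulation  plain     aspirated  ejective
bilabial          p         pʰ        pʼ      
alveolar          t         tʰ        tʼ      
palatal           c         cʰ        cʼ      
velar             k         kʰ        kʼ      
uvular            q         qʰ        —       
The uvular row has no ejective member, so the gap is the ejective uvular stop /qʼ/.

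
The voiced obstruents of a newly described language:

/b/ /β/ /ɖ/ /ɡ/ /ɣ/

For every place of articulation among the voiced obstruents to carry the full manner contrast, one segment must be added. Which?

/ʐ/

place of articulation  stop      fricative
bilabial          b         β       
retroflex         ɖ         —       
velar             ɡ         ɣ       
The retroflex row has no fricative member, so the gap is the retroflex fricative /ʐ/.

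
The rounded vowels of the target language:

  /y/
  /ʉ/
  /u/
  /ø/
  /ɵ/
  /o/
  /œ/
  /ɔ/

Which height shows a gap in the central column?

low-mid

Front: /y/ (high), /ø/ (high-mid), /œ/ (low-mid).
Central: /ʉ/ (high), /ɵ/ (high-mid).
Back: /u/ (high), /o/ (high-mid), /ɔ/ (low-mid).
Every height has a central member except low-mid, where /ɞ/ would be expected.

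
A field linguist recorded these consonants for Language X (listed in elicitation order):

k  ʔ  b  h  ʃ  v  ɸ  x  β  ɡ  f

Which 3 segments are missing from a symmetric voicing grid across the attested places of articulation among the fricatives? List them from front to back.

/ʒ/, /ɣ/, /ɦ/

place of articulation  voiceless  voiced  
bilabial          ɸ         β       
labiodental       f         v       
postalveolar      ʃ         —       
velar             x         —       
glottal           h         —       
Gaps, from front to back: postalveolar lacks voiced (/ʒ/); velar lacks voiced (/ɣ/); glottal lacks voiced (/ɦ/).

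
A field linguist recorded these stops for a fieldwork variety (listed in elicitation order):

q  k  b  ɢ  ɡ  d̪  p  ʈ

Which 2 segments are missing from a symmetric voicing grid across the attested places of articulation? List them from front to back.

place of articulation  voiceless  voiced  
bilabial          p         b       
dental            —         d̪      
retroflex         ʈ         —       
velar             k         ɡ       
uvular            q         ɢ       
Gaps, from front to back: dental lacks voiceless (/t̪/); retroflex lacks voiced (/ɖ/).

/t̪/, /ɖ/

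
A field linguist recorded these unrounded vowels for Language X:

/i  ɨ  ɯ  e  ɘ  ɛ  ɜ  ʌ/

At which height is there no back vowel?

Front: /i/ (high), /e/ (high-mid), /ɛ/ (low-mid).
Central: /ɨ/ (high), /ɘ/ (high-mid), /ɜ/ (low-mid).
Back: /ɯ/ (high), /ʌ/ (low-mid).
Every height has a back member except high-mid, where /ɤ/ would be expected.

high-mid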